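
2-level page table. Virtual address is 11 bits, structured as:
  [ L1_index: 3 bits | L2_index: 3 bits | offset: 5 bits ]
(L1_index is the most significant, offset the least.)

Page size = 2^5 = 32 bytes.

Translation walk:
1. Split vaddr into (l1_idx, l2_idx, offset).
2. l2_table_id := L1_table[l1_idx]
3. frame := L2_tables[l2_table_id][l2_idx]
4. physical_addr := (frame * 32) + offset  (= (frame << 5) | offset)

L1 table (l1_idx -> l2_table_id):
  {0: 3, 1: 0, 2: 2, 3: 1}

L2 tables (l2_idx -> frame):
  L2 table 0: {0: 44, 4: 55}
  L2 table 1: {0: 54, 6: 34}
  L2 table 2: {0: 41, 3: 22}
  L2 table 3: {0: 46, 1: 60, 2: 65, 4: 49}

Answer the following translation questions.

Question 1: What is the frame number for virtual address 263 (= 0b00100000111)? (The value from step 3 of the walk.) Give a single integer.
vaddr = 263: l1_idx=1, l2_idx=0
L1[1] = 0; L2[0][0] = 44

Answer: 44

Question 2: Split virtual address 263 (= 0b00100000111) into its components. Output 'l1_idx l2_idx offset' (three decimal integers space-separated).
Answer: 1 0 7

Derivation:
vaddr = 263 = 0b00100000111
  top 3 bits -> l1_idx = 1
  next 3 bits -> l2_idx = 0
  bottom 5 bits -> offset = 7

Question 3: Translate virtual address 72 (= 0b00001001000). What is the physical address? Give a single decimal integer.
vaddr = 72 = 0b00001001000
Split: l1_idx=0, l2_idx=2, offset=8
L1[0] = 3
L2[3][2] = 65
paddr = 65 * 32 + 8 = 2088

Answer: 2088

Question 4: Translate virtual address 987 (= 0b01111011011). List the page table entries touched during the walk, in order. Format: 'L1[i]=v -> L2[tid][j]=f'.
vaddr = 987 = 0b01111011011
Split: l1_idx=3, l2_idx=6, offset=27

Answer: L1[3]=1 -> L2[1][6]=34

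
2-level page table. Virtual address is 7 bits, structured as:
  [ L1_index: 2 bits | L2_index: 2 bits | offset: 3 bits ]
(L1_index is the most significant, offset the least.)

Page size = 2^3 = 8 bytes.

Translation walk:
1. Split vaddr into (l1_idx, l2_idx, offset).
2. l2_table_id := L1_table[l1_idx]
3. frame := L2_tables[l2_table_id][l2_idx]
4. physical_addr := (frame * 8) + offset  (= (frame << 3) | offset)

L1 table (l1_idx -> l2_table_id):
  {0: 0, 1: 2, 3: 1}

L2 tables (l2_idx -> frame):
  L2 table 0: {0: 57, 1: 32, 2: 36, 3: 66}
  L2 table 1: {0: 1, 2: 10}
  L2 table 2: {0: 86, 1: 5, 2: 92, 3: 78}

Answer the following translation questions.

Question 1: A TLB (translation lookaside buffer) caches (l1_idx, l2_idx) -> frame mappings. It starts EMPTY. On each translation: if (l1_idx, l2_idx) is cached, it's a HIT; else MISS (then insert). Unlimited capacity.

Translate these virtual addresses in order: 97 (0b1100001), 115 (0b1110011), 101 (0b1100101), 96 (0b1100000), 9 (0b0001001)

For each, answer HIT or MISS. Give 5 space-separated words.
Answer: MISS MISS HIT HIT MISS

Derivation:
vaddr=97: (3,0) not in TLB -> MISS, insert
vaddr=115: (3,2) not in TLB -> MISS, insert
vaddr=101: (3,0) in TLB -> HIT
vaddr=96: (3,0) in TLB -> HIT
vaddr=9: (0,1) not in TLB -> MISS, insert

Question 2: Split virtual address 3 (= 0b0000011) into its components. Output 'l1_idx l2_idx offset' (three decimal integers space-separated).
vaddr = 3 = 0b0000011
  top 2 bits -> l1_idx = 0
  next 2 bits -> l2_idx = 0
  bottom 3 bits -> offset = 3

Answer: 0 0 3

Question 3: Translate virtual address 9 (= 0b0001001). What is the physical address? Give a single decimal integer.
Answer: 257

Derivation:
vaddr = 9 = 0b0001001
Split: l1_idx=0, l2_idx=1, offset=1
L1[0] = 0
L2[0][1] = 32
paddr = 32 * 8 + 1 = 257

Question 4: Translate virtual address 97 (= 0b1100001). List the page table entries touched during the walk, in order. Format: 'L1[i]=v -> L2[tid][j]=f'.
vaddr = 97 = 0b1100001
Split: l1_idx=3, l2_idx=0, offset=1

Answer: L1[3]=1 -> L2[1][0]=1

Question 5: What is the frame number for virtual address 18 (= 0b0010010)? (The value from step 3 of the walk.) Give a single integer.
Answer: 36

Derivation:
vaddr = 18: l1_idx=0, l2_idx=2
L1[0] = 0; L2[0][2] = 36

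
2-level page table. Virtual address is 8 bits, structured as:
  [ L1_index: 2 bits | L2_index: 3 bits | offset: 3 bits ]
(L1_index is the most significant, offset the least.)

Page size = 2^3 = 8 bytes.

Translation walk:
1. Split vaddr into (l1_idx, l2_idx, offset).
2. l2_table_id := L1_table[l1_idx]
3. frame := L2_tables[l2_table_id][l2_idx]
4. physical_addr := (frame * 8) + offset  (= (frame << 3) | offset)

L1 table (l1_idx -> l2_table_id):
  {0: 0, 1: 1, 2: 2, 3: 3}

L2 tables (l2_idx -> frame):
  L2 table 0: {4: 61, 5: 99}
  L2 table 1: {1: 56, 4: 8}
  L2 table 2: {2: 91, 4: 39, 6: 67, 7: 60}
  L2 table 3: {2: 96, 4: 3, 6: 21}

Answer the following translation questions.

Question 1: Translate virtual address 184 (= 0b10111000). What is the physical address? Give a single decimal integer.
Answer: 480

Derivation:
vaddr = 184 = 0b10111000
Split: l1_idx=2, l2_idx=7, offset=0
L1[2] = 2
L2[2][7] = 60
paddr = 60 * 8 + 0 = 480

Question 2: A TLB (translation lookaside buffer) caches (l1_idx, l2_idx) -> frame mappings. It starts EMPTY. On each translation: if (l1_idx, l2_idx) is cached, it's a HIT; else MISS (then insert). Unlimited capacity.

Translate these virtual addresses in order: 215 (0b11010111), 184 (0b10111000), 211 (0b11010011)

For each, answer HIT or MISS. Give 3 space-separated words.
vaddr=215: (3,2) not in TLB -> MISS, insert
vaddr=184: (2,7) not in TLB -> MISS, insert
vaddr=211: (3,2) in TLB -> HIT

Answer: MISS MISS HIT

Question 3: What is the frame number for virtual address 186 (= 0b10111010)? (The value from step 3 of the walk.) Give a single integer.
vaddr = 186: l1_idx=2, l2_idx=7
L1[2] = 2; L2[2][7] = 60

Answer: 60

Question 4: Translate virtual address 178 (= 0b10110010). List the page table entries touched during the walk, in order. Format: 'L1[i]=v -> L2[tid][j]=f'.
vaddr = 178 = 0b10110010
Split: l1_idx=2, l2_idx=6, offset=2

Answer: L1[2]=2 -> L2[2][6]=67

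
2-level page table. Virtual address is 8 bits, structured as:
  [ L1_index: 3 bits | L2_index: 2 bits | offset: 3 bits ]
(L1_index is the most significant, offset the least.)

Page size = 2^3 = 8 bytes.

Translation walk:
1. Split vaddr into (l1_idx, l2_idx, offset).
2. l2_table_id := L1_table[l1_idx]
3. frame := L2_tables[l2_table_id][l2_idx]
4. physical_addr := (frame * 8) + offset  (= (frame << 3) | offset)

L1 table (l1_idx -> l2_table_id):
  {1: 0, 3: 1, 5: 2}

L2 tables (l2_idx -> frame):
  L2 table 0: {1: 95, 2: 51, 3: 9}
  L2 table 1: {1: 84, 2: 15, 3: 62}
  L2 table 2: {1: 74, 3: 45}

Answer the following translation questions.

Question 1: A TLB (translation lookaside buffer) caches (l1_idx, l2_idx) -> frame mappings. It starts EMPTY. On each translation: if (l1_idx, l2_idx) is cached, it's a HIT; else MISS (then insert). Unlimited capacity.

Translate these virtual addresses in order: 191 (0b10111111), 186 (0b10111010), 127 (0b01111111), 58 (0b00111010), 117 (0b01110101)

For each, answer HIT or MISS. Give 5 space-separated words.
Answer: MISS HIT MISS MISS MISS

Derivation:
vaddr=191: (5,3) not in TLB -> MISS, insert
vaddr=186: (5,3) in TLB -> HIT
vaddr=127: (3,3) not in TLB -> MISS, insert
vaddr=58: (1,3) not in TLB -> MISS, insert
vaddr=117: (3,2) not in TLB -> MISS, insert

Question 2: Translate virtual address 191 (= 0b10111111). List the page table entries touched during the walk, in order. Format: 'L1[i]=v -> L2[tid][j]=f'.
Answer: L1[5]=2 -> L2[2][3]=45

Derivation:
vaddr = 191 = 0b10111111
Split: l1_idx=5, l2_idx=3, offset=7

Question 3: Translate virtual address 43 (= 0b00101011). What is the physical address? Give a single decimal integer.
vaddr = 43 = 0b00101011
Split: l1_idx=1, l2_idx=1, offset=3
L1[1] = 0
L2[0][1] = 95
paddr = 95 * 8 + 3 = 763

Answer: 763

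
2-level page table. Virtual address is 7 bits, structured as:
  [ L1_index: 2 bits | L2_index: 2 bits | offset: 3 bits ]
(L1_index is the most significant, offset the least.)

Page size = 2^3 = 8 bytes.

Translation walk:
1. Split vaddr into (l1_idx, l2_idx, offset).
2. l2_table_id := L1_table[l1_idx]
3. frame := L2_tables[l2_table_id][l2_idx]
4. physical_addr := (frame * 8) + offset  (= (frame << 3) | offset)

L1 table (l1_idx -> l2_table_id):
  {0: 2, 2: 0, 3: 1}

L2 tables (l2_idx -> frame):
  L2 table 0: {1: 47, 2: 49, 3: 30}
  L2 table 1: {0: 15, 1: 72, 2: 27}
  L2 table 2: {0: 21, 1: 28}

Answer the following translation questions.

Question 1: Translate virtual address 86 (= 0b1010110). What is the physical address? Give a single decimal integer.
vaddr = 86 = 0b1010110
Split: l1_idx=2, l2_idx=2, offset=6
L1[2] = 0
L2[0][2] = 49
paddr = 49 * 8 + 6 = 398

Answer: 398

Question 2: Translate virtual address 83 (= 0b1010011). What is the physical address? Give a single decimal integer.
vaddr = 83 = 0b1010011
Split: l1_idx=2, l2_idx=2, offset=3
L1[2] = 0
L2[0][2] = 49
paddr = 49 * 8 + 3 = 395

Answer: 395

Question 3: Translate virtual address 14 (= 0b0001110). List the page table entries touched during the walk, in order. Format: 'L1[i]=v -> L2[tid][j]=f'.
Answer: L1[0]=2 -> L2[2][1]=28

Derivation:
vaddr = 14 = 0b0001110
Split: l1_idx=0, l2_idx=1, offset=6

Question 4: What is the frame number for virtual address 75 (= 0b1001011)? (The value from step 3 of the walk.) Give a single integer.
vaddr = 75: l1_idx=2, l2_idx=1
L1[2] = 0; L2[0][1] = 47

Answer: 47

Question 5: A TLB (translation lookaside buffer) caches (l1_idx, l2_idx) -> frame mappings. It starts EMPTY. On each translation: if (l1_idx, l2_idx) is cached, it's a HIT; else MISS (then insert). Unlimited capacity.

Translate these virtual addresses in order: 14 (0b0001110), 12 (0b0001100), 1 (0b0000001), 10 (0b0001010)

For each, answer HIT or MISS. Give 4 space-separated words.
Answer: MISS HIT MISS HIT

Derivation:
vaddr=14: (0,1) not in TLB -> MISS, insert
vaddr=12: (0,1) in TLB -> HIT
vaddr=1: (0,0) not in TLB -> MISS, insert
vaddr=10: (0,1) in TLB -> HIT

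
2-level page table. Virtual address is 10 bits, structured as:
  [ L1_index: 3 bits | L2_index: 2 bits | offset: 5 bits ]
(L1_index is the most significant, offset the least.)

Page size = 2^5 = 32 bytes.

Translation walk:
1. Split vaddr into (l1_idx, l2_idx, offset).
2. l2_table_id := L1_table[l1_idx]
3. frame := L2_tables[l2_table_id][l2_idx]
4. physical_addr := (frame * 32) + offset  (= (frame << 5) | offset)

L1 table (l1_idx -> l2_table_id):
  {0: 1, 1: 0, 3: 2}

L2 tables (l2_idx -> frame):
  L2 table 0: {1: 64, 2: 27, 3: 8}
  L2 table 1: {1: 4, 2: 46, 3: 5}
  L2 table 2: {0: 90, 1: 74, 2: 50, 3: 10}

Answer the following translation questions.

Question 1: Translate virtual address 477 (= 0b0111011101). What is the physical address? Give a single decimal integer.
vaddr = 477 = 0b0111011101
Split: l1_idx=3, l2_idx=2, offset=29
L1[3] = 2
L2[2][2] = 50
paddr = 50 * 32 + 29 = 1629

Answer: 1629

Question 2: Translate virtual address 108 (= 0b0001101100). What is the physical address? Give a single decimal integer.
Answer: 172

Derivation:
vaddr = 108 = 0b0001101100
Split: l1_idx=0, l2_idx=3, offset=12
L1[0] = 1
L2[1][3] = 5
paddr = 5 * 32 + 12 = 172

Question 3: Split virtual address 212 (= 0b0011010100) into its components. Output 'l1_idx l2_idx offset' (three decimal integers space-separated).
vaddr = 212 = 0b0011010100
  top 3 bits -> l1_idx = 1
  next 2 bits -> l2_idx = 2
  bottom 5 bits -> offset = 20

Answer: 1 2 20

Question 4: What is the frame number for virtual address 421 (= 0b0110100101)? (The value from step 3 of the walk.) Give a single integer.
vaddr = 421: l1_idx=3, l2_idx=1
L1[3] = 2; L2[2][1] = 74

Answer: 74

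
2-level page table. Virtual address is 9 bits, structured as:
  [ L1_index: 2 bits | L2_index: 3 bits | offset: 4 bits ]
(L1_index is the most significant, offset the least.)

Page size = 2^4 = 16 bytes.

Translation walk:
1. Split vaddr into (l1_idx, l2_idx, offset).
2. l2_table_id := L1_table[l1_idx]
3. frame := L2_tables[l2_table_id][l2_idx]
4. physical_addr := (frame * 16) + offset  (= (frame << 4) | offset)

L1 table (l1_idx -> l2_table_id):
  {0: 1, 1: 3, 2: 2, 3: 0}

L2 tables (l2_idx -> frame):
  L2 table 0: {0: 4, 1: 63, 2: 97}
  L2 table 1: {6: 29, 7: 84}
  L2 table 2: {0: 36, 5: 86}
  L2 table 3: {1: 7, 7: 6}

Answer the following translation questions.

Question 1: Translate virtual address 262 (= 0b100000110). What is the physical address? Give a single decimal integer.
vaddr = 262 = 0b100000110
Split: l1_idx=2, l2_idx=0, offset=6
L1[2] = 2
L2[2][0] = 36
paddr = 36 * 16 + 6 = 582

Answer: 582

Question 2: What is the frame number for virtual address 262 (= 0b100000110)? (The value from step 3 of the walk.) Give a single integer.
Answer: 36

Derivation:
vaddr = 262: l1_idx=2, l2_idx=0
L1[2] = 2; L2[2][0] = 36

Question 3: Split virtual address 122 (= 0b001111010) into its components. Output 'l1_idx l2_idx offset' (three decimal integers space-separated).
Answer: 0 7 10

Derivation:
vaddr = 122 = 0b001111010
  top 2 bits -> l1_idx = 0
  next 3 bits -> l2_idx = 7
  bottom 4 bits -> offset = 10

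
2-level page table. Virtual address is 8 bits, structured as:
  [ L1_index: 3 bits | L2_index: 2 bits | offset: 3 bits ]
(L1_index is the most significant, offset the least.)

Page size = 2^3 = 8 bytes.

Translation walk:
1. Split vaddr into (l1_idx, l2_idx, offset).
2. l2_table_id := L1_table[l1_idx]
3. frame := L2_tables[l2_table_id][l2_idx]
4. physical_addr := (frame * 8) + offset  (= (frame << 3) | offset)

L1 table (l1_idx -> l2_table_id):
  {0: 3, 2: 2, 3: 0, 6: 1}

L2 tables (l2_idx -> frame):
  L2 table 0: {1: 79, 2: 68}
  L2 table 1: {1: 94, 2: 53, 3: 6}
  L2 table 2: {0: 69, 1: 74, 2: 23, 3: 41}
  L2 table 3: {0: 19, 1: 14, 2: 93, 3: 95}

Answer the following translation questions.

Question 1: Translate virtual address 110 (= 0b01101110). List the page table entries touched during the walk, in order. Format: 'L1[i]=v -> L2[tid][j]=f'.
Answer: L1[3]=0 -> L2[0][1]=79

Derivation:
vaddr = 110 = 0b01101110
Split: l1_idx=3, l2_idx=1, offset=6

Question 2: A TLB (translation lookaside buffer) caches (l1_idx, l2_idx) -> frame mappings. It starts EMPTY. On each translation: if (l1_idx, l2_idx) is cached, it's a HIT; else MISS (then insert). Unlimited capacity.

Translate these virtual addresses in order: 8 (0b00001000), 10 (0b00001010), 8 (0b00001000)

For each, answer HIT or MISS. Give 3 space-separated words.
vaddr=8: (0,1) not in TLB -> MISS, insert
vaddr=10: (0,1) in TLB -> HIT
vaddr=8: (0,1) in TLB -> HIT

Answer: MISS HIT HIT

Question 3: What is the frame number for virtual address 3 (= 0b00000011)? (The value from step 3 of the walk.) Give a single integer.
vaddr = 3: l1_idx=0, l2_idx=0
L1[0] = 3; L2[3][0] = 19

Answer: 19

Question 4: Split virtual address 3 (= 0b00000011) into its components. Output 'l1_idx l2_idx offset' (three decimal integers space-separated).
vaddr = 3 = 0b00000011
  top 3 bits -> l1_idx = 0
  next 2 bits -> l2_idx = 0
  bottom 3 bits -> offset = 3

Answer: 0 0 3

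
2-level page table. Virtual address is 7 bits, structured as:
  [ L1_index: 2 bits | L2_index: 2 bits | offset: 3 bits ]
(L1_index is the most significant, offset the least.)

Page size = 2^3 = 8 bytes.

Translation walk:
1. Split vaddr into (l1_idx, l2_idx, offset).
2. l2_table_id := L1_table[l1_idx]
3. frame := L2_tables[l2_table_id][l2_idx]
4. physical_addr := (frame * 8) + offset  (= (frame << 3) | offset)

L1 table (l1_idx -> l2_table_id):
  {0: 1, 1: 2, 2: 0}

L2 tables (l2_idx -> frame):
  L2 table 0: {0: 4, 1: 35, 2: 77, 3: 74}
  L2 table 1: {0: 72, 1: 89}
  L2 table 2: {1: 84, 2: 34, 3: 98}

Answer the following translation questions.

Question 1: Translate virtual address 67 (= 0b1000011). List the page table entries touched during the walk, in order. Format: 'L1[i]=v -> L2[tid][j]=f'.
Answer: L1[2]=0 -> L2[0][0]=4

Derivation:
vaddr = 67 = 0b1000011
Split: l1_idx=2, l2_idx=0, offset=3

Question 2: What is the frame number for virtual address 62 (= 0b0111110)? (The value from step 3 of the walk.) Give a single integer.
Answer: 98

Derivation:
vaddr = 62: l1_idx=1, l2_idx=3
L1[1] = 2; L2[2][3] = 98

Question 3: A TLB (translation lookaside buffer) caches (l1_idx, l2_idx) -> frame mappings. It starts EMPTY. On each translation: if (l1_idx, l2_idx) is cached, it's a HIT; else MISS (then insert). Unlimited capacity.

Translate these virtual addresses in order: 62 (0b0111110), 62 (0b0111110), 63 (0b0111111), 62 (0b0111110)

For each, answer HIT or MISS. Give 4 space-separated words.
Answer: MISS HIT HIT HIT

Derivation:
vaddr=62: (1,3) not in TLB -> MISS, insert
vaddr=62: (1,3) in TLB -> HIT
vaddr=63: (1,3) in TLB -> HIT
vaddr=62: (1,3) in TLB -> HIT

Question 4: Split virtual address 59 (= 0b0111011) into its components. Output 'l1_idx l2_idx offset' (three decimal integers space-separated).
vaddr = 59 = 0b0111011
  top 2 bits -> l1_idx = 1
  next 2 bits -> l2_idx = 3
  bottom 3 bits -> offset = 3

Answer: 1 3 3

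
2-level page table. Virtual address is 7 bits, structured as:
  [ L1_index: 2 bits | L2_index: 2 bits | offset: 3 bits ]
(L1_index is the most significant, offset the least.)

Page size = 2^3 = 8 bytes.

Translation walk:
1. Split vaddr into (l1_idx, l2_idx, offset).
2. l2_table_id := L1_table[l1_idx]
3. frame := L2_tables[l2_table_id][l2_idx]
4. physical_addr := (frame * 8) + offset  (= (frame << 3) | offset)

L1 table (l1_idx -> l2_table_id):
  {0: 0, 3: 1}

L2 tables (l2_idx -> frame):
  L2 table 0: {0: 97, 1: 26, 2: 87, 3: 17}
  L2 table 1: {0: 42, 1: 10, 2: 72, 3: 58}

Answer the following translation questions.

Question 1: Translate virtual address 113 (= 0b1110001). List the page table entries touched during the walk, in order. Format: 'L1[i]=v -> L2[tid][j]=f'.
vaddr = 113 = 0b1110001
Split: l1_idx=3, l2_idx=2, offset=1

Answer: L1[3]=1 -> L2[1][2]=72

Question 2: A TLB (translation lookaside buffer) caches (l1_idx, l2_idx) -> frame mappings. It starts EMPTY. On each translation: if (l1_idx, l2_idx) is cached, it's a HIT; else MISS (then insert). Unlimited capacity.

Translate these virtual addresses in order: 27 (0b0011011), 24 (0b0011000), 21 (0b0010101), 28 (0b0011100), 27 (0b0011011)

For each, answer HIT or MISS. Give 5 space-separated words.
vaddr=27: (0,3) not in TLB -> MISS, insert
vaddr=24: (0,3) in TLB -> HIT
vaddr=21: (0,2) not in TLB -> MISS, insert
vaddr=28: (0,3) in TLB -> HIT
vaddr=27: (0,3) in TLB -> HIT

Answer: MISS HIT MISS HIT HIT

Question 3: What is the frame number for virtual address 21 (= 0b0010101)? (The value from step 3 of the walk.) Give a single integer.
vaddr = 21: l1_idx=0, l2_idx=2
L1[0] = 0; L2[0][2] = 87

Answer: 87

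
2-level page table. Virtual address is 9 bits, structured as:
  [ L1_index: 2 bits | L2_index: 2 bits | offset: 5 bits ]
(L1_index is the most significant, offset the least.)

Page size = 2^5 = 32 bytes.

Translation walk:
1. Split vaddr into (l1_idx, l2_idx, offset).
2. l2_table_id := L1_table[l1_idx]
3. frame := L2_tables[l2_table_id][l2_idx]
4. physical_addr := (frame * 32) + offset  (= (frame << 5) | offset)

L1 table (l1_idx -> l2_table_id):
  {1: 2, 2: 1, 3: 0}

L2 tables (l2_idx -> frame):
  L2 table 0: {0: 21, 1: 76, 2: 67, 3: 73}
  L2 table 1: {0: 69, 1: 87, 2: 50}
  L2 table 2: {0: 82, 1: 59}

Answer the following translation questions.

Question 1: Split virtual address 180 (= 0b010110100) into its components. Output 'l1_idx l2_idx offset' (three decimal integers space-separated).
Answer: 1 1 20

Derivation:
vaddr = 180 = 0b010110100
  top 2 bits -> l1_idx = 1
  next 2 bits -> l2_idx = 1
  bottom 5 bits -> offset = 20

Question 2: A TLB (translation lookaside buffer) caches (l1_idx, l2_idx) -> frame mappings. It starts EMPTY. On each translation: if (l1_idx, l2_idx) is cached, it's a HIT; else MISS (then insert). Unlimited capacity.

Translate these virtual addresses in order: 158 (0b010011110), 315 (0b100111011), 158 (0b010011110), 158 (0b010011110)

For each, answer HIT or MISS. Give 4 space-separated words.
vaddr=158: (1,0) not in TLB -> MISS, insert
vaddr=315: (2,1) not in TLB -> MISS, insert
vaddr=158: (1,0) in TLB -> HIT
vaddr=158: (1,0) in TLB -> HIT

Answer: MISS MISS HIT HIT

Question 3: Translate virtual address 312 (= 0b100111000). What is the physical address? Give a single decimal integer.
Answer: 2808

Derivation:
vaddr = 312 = 0b100111000
Split: l1_idx=2, l2_idx=1, offset=24
L1[2] = 1
L2[1][1] = 87
paddr = 87 * 32 + 24 = 2808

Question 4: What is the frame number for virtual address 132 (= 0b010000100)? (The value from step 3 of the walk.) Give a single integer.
vaddr = 132: l1_idx=1, l2_idx=0
L1[1] = 2; L2[2][0] = 82

Answer: 82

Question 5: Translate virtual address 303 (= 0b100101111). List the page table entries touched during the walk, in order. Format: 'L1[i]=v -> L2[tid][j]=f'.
Answer: L1[2]=1 -> L2[1][1]=87

Derivation:
vaddr = 303 = 0b100101111
Split: l1_idx=2, l2_idx=1, offset=15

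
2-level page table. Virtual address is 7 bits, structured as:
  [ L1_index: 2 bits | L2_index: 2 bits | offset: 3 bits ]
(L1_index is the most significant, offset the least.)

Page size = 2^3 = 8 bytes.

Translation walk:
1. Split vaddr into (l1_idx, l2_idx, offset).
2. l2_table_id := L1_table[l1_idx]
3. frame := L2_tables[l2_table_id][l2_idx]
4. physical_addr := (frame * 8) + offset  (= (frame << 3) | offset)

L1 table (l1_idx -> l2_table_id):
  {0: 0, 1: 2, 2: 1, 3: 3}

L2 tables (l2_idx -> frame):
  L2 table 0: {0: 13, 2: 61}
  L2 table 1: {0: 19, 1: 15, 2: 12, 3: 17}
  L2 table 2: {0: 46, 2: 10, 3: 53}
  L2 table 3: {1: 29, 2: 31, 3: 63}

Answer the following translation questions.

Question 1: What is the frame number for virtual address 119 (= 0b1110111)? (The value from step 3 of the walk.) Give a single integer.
Answer: 31

Derivation:
vaddr = 119: l1_idx=3, l2_idx=2
L1[3] = 3; L2[3][2] = 31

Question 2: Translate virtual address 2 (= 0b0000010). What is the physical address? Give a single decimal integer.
vaddr = 2 = 0b0000010
Split: l1_idx=0, l2_idx=0, offset=2
L1[0] = 0
L2[0][0] = 13
paddr = 13 * 8 + 2 = 106

Answer: 106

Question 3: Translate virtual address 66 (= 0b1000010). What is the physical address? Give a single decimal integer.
vaddr = 66 = 0b1000010
Split: l1_idx=2, l2_idx=0, offset=2
L1[2] = 1
L2[1][0] = 19
paddr = 19 * 8 + 2 = 154

Answer: 154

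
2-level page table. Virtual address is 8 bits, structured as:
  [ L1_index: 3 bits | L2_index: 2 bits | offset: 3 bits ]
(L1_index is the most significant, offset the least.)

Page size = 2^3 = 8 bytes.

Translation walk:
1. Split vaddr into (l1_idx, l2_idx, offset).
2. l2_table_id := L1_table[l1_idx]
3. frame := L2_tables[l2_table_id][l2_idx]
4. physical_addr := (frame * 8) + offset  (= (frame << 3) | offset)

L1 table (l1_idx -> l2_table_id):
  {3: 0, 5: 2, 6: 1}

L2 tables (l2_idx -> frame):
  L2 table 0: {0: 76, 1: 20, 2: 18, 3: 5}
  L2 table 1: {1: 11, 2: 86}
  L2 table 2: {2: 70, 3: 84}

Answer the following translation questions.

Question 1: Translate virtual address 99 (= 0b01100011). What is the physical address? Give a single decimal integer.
Answer: 611

Derivation:
vaddr = 99 = 0b01100011
Split: l1_idx=3, l2_idx=0, offset=3
L1[3] = 0
L2[0][0] = 76
paddr = 76 * 8 + 3 = 611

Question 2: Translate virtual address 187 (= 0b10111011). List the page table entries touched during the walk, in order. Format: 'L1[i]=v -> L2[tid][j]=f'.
Answer: L1[5]=2 -> L2[2][3]=84

Derivation:
vaddr = 187 = 0b10111011
Split: l1_idx=5, l2_idx=3, offset=3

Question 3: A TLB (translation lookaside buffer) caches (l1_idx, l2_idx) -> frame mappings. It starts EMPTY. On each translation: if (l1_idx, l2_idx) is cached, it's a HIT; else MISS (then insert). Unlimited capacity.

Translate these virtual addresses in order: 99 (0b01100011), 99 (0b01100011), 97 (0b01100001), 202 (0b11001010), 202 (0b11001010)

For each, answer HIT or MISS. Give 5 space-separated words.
vaddr=99: (3,0) not in TLB -> MISS, insert
vaddr=99: (3,0) in TLB -> HIT
vaddr=97: (3,0) in TLB -> HIT
vaddr=202: (6,1) not in TLB -> MISS, insert
vaddr=202: (6,1) in TLB -> HIT

Answer: MISS HIT HIT MISS HIT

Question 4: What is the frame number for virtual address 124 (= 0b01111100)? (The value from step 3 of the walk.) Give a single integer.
vaddr = 124: l1_idx=3, l2_idx=3
L1[3] = 0; L2[0][3] = 5

Answer: 5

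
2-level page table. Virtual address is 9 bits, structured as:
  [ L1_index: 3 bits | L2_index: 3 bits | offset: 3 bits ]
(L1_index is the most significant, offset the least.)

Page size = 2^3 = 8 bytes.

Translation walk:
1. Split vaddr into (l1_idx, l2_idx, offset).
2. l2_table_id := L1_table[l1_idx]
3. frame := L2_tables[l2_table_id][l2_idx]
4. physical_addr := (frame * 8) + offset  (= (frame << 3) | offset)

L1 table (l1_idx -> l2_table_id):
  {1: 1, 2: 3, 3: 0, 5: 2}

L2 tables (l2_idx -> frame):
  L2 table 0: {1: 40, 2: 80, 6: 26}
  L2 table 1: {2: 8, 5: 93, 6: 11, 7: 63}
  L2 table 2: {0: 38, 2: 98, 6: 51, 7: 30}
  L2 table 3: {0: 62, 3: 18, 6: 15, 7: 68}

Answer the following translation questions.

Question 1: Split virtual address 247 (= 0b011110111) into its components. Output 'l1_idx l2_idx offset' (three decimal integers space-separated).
Answer: 3 6 7

Derivation:
vaddr = 247 = 0b011110111
  top 3 bits -> l1_idx = 3
  next 3 bits -> l2_idx = 6
  bottom 3 bits -> offset = 7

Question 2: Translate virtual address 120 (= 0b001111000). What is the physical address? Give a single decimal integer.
vaddr = 120 = 0b001111000
Split: l1_idx=1, l2_idx=7, offset=0
L1[1] = 1
L2[1][7] = 63
paddr = 63 * 8 + 0 = 504

Answer: 504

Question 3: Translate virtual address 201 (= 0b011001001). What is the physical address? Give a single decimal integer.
Answer: 321

Derivation:
vaddr = 201 = 0b011001001
Split: l1_idx=3, l2_idx=1, offset=1
L1[3] = 0
L2[0][1] = 40
paddr = 40 * 8 + 1 = 321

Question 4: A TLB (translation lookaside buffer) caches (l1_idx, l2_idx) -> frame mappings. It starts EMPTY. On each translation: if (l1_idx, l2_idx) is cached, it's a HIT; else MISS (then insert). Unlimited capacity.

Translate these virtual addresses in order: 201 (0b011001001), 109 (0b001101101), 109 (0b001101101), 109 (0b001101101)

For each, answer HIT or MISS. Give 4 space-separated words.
Answer: MISS MISS HIT HIT

Derivation:
vaddr=201: (3,1) not in TLB -> MISS, insert
vaddr=109: (1,5) not in TLB -> MISS, insert
vaddr=109: (1,5) in TLB -> HIT
vaddr=109: (1,5) in TLB -> HIT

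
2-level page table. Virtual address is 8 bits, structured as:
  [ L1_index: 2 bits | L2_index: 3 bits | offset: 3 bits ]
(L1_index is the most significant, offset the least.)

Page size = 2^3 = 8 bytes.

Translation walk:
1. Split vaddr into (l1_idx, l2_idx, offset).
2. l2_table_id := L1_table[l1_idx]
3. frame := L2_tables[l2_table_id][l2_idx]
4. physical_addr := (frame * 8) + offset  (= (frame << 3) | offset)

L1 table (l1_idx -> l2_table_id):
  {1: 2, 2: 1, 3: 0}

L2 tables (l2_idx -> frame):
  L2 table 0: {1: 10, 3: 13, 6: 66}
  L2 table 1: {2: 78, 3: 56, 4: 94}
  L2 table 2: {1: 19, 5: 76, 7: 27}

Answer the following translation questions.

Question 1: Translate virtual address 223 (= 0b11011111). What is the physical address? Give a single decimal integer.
vaddr = 223 = 0b11011111
Split: l1_idx=3, l2_idx=3, offset=7
L1[3] = 0
L2[0][3] = 13
paddr = 13 * 8 + 7 = 111

Answer: 111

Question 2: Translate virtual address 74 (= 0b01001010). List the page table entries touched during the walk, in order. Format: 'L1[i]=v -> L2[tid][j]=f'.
vaddr = 74 = 0b01001010
Split: l1_idx=1, l2_idx=1, offset=2

Answer: L1[1]=2 -> L2[2][1]=19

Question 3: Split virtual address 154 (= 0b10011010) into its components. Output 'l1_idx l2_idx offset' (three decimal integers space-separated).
vaddr = 154 = 0b10011010
  top 2 bits -> l1_idx = 2
  next 3 bits -> l2_idx = 3
  bottom 3 bits -> offset = 2

Answer: 2 3 2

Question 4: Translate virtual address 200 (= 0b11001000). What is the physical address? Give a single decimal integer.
Answer: 80

Derivation:
vaddr = 200 = 0b11001000
Split: l1_idx=3, l2_idx=1, offset=0
L1[3] = 0
L2[0][1] = 10
paddr = 10 * 8 + 0 = 80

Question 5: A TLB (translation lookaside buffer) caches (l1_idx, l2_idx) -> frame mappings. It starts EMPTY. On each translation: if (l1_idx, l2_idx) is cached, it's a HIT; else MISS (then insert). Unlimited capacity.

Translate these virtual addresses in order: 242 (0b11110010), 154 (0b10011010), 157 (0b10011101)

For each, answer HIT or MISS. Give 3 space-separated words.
Answer: MISS MISS HIT

Derivation:
vaddr=242: (3,6) not in TLB -> MISS, insert
vaddr=154: (2,3) not in TLB -> MISS, insert
vaddr=157: (2,3) in TLB -> HIT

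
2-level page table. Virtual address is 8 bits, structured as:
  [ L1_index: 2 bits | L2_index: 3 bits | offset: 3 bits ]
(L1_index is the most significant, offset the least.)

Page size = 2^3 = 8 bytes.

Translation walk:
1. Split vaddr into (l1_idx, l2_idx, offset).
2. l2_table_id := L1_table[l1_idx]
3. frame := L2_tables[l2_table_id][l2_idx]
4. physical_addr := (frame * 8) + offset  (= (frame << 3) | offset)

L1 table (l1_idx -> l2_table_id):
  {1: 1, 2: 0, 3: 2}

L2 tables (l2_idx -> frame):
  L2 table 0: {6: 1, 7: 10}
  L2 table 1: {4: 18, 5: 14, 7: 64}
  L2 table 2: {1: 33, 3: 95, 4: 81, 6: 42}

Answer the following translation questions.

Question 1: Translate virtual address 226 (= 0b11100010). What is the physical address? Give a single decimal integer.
vaddr = 226 = 0b11100010
Split: l1_idx=3, l2_idx=4, offset=2
L1[3] = 2
L2[2][4] = 81
paddr = 81 * 8 + 2 = 650

Answer: 650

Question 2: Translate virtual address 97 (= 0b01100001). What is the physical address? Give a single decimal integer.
Answer: 145

Derivation:
vaddr = 97 = 0b01100001
Split: l1_idx=1, l2_idx=4, offset=1
L1[1] = 1
L2[1][4] = 18
paddr = 18 * 8 + 1 = 145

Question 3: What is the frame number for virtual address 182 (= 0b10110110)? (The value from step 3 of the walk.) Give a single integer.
vaddr = 182: l1_idx=2, l2_idx=6
L1[2] = 0; L2[0][6] = 1

Answer: 1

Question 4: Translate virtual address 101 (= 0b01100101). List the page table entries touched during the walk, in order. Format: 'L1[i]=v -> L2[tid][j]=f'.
Answer: L1[1]=1 -> L2[1][4]=18

Derivation:
vaddr = 101 = 0b01100101
Split: l1_idx=1, l2_idx=4, offset=5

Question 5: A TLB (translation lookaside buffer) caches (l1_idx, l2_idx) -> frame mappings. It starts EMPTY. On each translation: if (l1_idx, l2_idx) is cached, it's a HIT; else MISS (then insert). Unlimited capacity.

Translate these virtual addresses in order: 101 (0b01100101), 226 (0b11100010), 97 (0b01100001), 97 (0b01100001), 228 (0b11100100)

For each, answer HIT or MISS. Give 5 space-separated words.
vaddr=101: (1,4) not in TLB -> MISS, insert
vaddr=226: (3,4) not in TLB -> MISS, insert
vaddr=97: (1,4) in TLB -> HIT
vaddr=97: (1,4) in TLB -> HIT
vaddr=228: (3,4) in TLB -> HIT

Answer: MISS MISS HIT HIT HIT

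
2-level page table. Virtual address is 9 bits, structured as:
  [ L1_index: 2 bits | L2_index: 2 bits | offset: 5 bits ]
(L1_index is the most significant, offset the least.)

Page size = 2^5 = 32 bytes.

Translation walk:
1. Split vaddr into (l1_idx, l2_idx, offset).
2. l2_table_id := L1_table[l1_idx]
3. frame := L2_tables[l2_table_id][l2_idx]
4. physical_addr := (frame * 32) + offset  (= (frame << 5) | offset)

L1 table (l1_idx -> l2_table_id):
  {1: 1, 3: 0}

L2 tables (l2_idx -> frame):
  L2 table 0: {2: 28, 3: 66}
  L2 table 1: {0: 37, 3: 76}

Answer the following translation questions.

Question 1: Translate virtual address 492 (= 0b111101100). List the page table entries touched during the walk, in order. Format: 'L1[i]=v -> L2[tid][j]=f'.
vaddr = 492 = 0b111101100
Split: l1_idx=3, l2_idx=3, offset=12

Answer: L1[3]=0 -> L2[0][3]=66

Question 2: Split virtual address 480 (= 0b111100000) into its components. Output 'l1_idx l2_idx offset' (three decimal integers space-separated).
vaddr = 480 = 0b111100000
  top 2 bits -> l1_idx = 3
  next 2 bits -> l2_idx = 3
  bottom 5 bits -> offset = 0

Answer: 3 3 0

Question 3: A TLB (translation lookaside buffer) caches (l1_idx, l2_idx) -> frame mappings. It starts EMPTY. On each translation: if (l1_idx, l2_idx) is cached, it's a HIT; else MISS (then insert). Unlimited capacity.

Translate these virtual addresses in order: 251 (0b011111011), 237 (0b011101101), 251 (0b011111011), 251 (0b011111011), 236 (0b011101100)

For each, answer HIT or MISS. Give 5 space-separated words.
Answer: MISS HIT HIT HIT HIT

Derivation:
vaddr=251: (1,3) not in TLB -> MISS, insert
vaddr=237: (1,3) in TLB -> HIT
vaddr=251: (1,3) in TLB -> HIT
vaddr=251: (1,3) in TLB -> HIT
vaddr=236: (1,3) in TLB -> HIT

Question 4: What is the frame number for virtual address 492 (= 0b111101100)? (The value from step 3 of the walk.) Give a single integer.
vaddr = 492: l1_idx=3, l2_idx=3
L1[3] = 0; L2[0][3] = 66

Answer: 66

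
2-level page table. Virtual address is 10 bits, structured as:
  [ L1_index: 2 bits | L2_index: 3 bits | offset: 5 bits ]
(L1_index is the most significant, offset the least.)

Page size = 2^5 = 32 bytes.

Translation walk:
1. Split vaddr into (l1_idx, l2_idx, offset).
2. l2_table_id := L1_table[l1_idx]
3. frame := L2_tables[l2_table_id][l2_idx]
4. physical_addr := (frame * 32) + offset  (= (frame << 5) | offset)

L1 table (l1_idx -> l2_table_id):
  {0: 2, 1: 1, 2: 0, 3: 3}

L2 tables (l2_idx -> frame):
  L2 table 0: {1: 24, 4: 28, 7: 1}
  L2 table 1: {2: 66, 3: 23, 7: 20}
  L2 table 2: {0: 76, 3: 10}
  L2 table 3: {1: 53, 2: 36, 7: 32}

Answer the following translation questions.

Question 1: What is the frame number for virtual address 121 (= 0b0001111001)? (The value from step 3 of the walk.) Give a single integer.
Answer: 10

Derivation:
vaddr = 121: l1_idx=0, l2_idx=3
L1[0] = 2; L2[2][3] = 10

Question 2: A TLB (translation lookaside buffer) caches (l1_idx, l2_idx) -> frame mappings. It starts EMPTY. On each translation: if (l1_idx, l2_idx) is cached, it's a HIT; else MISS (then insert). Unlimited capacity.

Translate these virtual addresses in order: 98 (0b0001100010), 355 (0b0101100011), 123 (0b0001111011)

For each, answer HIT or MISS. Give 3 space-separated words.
vaddr=98: (0,3) not in TLB -> MISS, insert
vaddr=355: (1,3) not in TLB -> MISS, insert
vaddr=123: (0,3) in TLB -> HIT

Answer: MISS MISS HIT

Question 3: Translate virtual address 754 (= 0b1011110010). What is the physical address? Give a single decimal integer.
Answer: 50

Derivation:
vaddr = 754 = 0b1011110010
Split: l1_idx=2, l2_idx=7, offset=18
L1[2] = 0
L2[0][7] = 1
paddr = 1 * 32 + 18 = 50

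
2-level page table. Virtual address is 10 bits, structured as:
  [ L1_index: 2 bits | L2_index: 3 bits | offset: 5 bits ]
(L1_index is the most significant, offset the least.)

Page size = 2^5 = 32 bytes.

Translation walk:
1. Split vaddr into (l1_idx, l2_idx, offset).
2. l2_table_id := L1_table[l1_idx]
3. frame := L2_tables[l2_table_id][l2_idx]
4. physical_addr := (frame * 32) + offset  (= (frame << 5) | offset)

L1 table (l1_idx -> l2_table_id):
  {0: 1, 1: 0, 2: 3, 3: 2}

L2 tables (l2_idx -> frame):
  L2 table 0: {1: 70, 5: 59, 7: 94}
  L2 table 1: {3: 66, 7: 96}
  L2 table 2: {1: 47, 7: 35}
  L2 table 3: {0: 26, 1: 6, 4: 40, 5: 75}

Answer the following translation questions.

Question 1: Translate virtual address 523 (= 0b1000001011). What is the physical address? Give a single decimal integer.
vaddr = 523 = 0b1000001011
Split: l1_idx=2, l2_idx=0, offset=11
L1[2] = 3
L2[3][0] = 26
paddr = 26 * 32 + 11 = 843

Answer: 843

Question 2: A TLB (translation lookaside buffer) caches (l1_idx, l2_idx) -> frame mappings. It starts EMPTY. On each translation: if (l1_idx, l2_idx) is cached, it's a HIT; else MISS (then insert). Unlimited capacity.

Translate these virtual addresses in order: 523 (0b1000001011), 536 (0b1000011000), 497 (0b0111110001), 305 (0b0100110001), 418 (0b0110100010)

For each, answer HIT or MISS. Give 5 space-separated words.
vaddr=523: (2,0) not in TLB -> MISS, insert
vaddr=536: (2,0) in TLB -> HIT
vaddr=497: (1,7) not in TLB -> MISS, insert
vaddr=305: (1,1) not in TLB -> MISS, insert
vaddr=418: (1,5) not in TLB -> MISS, insert

Answer: MISS HIT MISS MISS MISS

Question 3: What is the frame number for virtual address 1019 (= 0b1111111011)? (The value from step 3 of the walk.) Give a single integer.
vaddr = 1019: l1_idx=3, l2_idx=7
L1[3] = 2; L2[2][7] = 35

Answer: 35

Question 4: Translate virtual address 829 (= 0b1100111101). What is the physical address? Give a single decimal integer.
Answer: 1533

Derivation:
vaddr = 829 = 0b1100111101
Split: l1_idx=3, l2_idx=1, offset=29
L1[3] = 2
L2[2][1] = 47
paddr = 47 * 32 + 29 = 1533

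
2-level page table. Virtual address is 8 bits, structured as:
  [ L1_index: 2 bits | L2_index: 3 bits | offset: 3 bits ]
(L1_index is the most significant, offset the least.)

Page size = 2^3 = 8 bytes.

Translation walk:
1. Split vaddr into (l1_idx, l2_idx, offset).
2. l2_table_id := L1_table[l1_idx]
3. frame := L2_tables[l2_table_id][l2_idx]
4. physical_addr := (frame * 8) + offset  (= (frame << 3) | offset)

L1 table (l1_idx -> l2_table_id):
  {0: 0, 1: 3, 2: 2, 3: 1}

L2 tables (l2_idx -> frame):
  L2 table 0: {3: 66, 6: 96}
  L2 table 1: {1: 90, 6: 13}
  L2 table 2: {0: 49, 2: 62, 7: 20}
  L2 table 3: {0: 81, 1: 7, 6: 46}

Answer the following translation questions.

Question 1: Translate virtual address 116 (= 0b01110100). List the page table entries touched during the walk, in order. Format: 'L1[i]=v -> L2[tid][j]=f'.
vaddr = 116 = 0b01110100
Split: l1_idx=1, l2_idx=6, offset=4

Answer: L1[1]=3 -> L2[3][6]=46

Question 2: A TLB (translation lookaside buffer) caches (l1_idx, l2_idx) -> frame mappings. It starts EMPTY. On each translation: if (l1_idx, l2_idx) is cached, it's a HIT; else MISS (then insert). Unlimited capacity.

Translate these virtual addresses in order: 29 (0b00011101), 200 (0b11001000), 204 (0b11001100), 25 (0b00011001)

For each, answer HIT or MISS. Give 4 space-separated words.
Answer: MISS MISS HIT HIT

Derivation:
vaddr=29: (0,3) not in TLB -> MISS, insert
vaddr=200: (3,1) not in TLB -> MISS, insert
vaddr=204: (3,1) in TLB -> HIT
vaddr=25: (0,3) in TLB -> HIT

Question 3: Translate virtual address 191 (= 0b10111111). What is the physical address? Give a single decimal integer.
vaddr = 191 = 0b10111111
Split: l1_idx=2, l2_idx=7, offset=7
L1[2] = 2
L2[2][7] = 20
paddr = 20 * 8 + 7 = 167

Answer: 167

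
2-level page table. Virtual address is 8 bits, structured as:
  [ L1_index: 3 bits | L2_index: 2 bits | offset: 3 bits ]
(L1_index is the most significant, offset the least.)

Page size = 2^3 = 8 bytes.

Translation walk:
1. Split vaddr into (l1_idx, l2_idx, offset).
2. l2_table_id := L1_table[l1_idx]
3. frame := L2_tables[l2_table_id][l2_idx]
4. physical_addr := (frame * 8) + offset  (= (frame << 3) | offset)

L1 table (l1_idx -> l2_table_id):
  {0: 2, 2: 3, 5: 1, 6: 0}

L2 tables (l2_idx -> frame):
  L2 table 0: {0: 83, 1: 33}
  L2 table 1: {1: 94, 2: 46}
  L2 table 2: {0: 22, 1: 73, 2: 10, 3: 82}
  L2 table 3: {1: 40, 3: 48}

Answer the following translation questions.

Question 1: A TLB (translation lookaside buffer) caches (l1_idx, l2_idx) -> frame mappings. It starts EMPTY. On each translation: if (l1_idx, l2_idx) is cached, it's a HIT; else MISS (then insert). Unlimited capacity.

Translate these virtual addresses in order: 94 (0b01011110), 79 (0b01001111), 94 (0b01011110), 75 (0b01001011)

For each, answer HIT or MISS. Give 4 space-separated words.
Answer: MISS MISS HIT HIT

Derivation:
vaddr=94: (2,3) not in TLB -> MISS, insert
vaddr=79: (2,1) not in TLB -> MISS, insert
vaddr=94: (2,3) in TLB -> HIT
vaddr=75: (2,1) in TLB -> HIT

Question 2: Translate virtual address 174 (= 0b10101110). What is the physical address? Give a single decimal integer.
Answer: 758

Derivation:
vaddr = 174 = 0b10101110
Split: l1_idx=5, l2_idx=1, offset=6
L1[5] = 1
L2[1][1] = 94
paddr = 94 * 8 + 6 = 758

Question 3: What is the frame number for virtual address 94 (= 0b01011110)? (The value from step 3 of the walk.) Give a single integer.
Answer: 48

Derivation:
vaddr = 94: l1_idx=2, l2_idx=3
L1[2] = 3; L2[3][3] = 48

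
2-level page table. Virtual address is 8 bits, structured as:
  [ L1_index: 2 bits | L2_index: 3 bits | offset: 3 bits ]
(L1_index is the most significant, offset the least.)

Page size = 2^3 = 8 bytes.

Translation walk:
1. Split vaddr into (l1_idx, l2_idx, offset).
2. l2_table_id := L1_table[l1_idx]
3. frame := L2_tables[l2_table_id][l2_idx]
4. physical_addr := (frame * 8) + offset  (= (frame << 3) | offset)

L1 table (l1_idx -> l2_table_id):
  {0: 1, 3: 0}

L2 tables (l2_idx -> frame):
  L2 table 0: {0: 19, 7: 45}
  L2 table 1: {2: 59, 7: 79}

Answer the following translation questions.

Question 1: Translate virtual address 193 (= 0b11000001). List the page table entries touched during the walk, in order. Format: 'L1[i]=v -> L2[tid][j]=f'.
vaddr = 193 = 0b11000001
Split: l1_idx=3, l2_idx=0, offset=1

Answer: L1[3]=0 -> L2[0][0]=19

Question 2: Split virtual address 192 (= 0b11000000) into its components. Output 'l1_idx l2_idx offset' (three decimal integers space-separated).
Answer: 3 0 0

Derivation:
vaddr = 192 = 0b11000000
  top 2 bits -> l1_idx = 3
  next 3 bits -> l2_idx = 0
  bottom 3 bits -> offset = 0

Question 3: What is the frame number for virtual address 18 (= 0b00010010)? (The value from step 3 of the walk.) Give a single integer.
Answer: 59

Derivation:
vaddr = 18: l1_idx=0, l2_idx=2
L1[0] = 1; L2[1][2] = 59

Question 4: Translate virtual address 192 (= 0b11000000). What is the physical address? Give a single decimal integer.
Answer: 152

Derivation:
vaddr = 192 = 0b11000000
Split: l1_idx=3, l2_idx=0, offset=0
L1[3] = 0
L2[0][0] = 19
paddr = 19 * 8 + 0 = 152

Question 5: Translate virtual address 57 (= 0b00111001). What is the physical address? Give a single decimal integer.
vaddr = 57 = 0b00111001
Split: l1_idx=0, l2_idx=7, offset=1
L1[0] = 1
L2[1][7] = 79
paddr = 79 * 8 + 1 = 633

Answer: 633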